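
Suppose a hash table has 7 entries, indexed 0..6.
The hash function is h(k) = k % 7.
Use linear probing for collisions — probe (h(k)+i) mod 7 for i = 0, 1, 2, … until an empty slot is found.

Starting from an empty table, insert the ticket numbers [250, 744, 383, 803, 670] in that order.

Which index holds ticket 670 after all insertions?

250: h=5 => slot 5
744: h=2 => slot 2
383: h=5, probe 5,6 => slot 6
803: h=5, probe 5,6,0 => slot 0
670: h=5, probe 5,6,0,1 => slot 1
Table: [803, 670, 744, ∅, ∅, 250, 383]

1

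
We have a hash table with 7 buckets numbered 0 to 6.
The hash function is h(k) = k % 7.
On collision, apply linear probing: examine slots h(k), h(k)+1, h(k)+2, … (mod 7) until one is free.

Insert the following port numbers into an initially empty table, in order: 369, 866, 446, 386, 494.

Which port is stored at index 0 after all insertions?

369: h=5 -> slot 5
866: h=5, probe 5,6 -> slot 6
446: h=5, probe 5,6,0 -> slot 0
386: h=1 -> slot 1
494: h=4 -> slot 4
Table: [446, 386, ∅, ∅, 494, 369, 866]

446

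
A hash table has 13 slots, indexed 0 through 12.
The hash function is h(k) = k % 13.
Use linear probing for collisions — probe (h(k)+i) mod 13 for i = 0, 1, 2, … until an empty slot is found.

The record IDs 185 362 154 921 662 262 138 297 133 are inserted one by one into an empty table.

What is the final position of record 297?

185 hashes to 3; slot 3 is free => place at 3.
362 hashes to 11; slot 11 is free => place at 11.
154 hashes to 11; 11 taken => place at 12.
921 hashes to 11; 11,12 taken => place at 0.
662 hashes to 12; 12,0 taken => place at 1.
262 hashes to 2; slot 2 is free => place at 2.
138 hashes to 8; slot 8 is free => place at 8.
297 hashes to 11; 11,12,0,1,2,3 taken => place at 4.
133 hashes to 3; 3,4 taken => place at 5.
Table: [921, 662, 262, 185, 297, 133, ∅, ∅, 138, ∅, ∅, 362, 154]

4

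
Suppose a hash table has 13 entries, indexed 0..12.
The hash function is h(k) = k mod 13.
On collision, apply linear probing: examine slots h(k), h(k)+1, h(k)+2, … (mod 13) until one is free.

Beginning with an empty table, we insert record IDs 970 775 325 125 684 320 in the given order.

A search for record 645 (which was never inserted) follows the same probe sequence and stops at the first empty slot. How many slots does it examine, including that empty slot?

7

Insert 970: h=8, slot 8 empty -> index 8.
Insert 775: h=8, slot 8 occupied -> index 9.
Insert 325: h=0, slot 0 empty -> index 0.
Insert 125: h=8, slots 8,9 occupied -> index 10.
Insert 684: h=8, slots 8,9,10 occupied -> index 11.
Insert 320: h=8, slots 8,9,10,11 occupied -> index 12.
Table: [325, ∅, ∅, ∅, ∅, ∅, ∅, ∅, 970, 775, 125, 684, 320]
Lookup 645: h=8, probe 8,9,10,11,12,0,1 → slot 1 empty, not found.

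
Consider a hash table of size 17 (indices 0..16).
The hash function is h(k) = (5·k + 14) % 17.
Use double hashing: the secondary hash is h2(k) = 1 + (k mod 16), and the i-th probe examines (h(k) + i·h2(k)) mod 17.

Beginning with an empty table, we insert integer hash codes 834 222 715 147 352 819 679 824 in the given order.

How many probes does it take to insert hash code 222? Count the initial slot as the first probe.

834: h=2 → slot 2
222: h=2, h2=15, probe 2,0 → slot 0
715: h=2, h2=12, probe 2,14 → slot 14
147: h=1 → slot 1
352: h=6 → slot 6
819: h=12 → slot 12
679: h=9 → slot 9
824: h=3 → slot 3
Table: [222, 147, 834, 824, ., ., 352, ., ., 679, ., ., 819, ., 715, ., .]

2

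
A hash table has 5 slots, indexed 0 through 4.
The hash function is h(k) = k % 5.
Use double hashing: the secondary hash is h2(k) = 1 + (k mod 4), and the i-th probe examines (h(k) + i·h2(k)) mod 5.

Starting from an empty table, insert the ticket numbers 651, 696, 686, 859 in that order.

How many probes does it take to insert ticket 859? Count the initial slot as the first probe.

651 hashes to 1; slot 1 is free -> place at 1.
696 hashes to 1, h2=1; 1 taken -> place at 2.
686 hashes to 1, h2=3; 1 taken -> place at 4.
859 hashes to 4, h2=4; 4 taken -> place at 3.
Table: [—, 651, 696, 859, 686]

2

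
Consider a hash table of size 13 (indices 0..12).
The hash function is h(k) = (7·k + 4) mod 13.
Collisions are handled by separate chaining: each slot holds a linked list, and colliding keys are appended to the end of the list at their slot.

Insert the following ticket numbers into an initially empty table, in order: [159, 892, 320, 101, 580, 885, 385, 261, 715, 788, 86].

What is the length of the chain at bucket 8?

Insert 159: h=12, bucket 12 empty → new chain.
Insert 892: h=8, bucket 8 empty → new chain.
Insert 320: h=8, bucket 8 nonempty → append to chain.
Insert 101: h=9, bucket 9 empty → new chain.
Insert 580: h=8, bucket 8 nonempty → append to chain.
Insert 885: h=11, bucket 11 empty → new chain.
Insert 385: h=8, bucket 8 nonempty → append to chain.
Insert 261: h=11, bucket 11 nonempty → append to chain.
Insert 715: h=4, bucket 4 empty → new chain.
Insert 788: h=8, bucket 8 nonempty → append to chain.
Insert 86: h=8, bucket 8 nonempty → append to chain.
Final buckets:
0: -
1: -
2: -
3: -
4: 715
5: -
6: -
7: -
8: 892 -> 320 -> 580 -> 385 -> 788 -> 86
9: 101
10: -
11: 885 -> 261
12: 159

6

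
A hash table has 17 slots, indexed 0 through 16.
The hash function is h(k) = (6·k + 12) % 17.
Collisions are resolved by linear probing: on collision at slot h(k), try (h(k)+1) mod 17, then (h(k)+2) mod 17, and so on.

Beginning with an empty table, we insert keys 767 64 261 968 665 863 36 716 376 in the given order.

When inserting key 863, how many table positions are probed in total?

767: h=7 -> slot 7
64: h=5 -> slot 5
261: h=14 -> slot 14
968: h=6 -> slot 6
665: h=7, probe 7,8 -> slot 8
863: h=5, probe 5,6,7,8,9 -> slot 9
36: h=7, probe 7,8,9,10 -> slot 10
716: h=7, probe 7,8,9,10,11 -> slot 11
376: h=7, probe 7,8,9,10,11,12 -> slot 12
Table: [—, —, —, —, —, 64, 968, 767, 665, 863, 36, 716, 376, —, 261, —, —]

5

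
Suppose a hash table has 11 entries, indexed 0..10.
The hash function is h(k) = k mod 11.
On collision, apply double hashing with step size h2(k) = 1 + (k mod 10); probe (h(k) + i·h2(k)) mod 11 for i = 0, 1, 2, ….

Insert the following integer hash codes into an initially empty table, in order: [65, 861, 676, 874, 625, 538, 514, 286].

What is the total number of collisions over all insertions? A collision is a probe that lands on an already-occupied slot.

65 hashes to 10; slot 10 is free -> place at 10.
861 hashes to 3; slot 3 is free -> place at 3.
676 hashes to 5; slot 5 is free -> place at 5.
874 hashes to 5, h2=5; 5,10 taken -> place at 4.
625 hashes to 9; slot 9 is free -> place at 9.
538 hashes to 10, h2=9; 10 taken -> place at 8.
514 hashes to 8, h2=5; 8 taken -> place at 2.
286 hashes to 0; slot 0 is free -> place at 0.
Table: [286, ∅, 514, 861, 874, 676, ∅, ∅, 538, 625, 65]

4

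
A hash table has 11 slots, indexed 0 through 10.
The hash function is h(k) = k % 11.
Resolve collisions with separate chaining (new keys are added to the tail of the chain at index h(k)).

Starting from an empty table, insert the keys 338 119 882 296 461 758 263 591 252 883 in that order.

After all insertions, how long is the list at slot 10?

5

Insert 338: h=8, bucket 8 empty -> new chain.
Insert 119: h=9, bucket 9 empty -> new chain.
Insert 882: h=2, bucket 2 empty -> new chain.
Insert 296: h=10, bucket 10 empty -> new chain.
Insert 461: h=10, bucket 10 nonempty -> append to chain.
Insert 758: h=10, bucket 10 nonempty -> append to chain.
Insert 263: h=10, bucket 10 nonempty -> append to chain.
Insert 591: h=8, bucket 8 nonempty -> append to chain.
Insert 252: h=10, bucket 10 nonempty -> append to chain.
Insert 883: h=3, bucket 3 empty -> new chain.
Final buckets:
0: -
1: -
2: 882
3: 883
4: -
5: -
6: -
7: -
8: 338 -> 591
9: 119
10: 296 -> 461 -> 758 -> 263 -> 252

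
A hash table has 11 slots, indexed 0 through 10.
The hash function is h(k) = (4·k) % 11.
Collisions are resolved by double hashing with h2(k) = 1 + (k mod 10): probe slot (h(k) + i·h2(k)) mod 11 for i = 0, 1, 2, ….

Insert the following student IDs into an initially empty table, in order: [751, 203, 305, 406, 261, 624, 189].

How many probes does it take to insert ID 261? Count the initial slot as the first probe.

3

751 hashes to 1; slot 1 is free => place at 1.
203 hashes to 9; slot 9 is free => place at 9.
305 hashes to 10; slot 10 is free => place at 10.
406 hashes to 7; slot 7 is free => place at 7.
261 hashes to 10, h2=2; 10,1 taken => place at 3.
624 hashes to 10, h2=5; 10 taken => place at 4.
189 hashes to 8; slot 8 is free => place at 8.
Table: [-, 751, -, 261, 624, -, -, 406, 189, 203, 305]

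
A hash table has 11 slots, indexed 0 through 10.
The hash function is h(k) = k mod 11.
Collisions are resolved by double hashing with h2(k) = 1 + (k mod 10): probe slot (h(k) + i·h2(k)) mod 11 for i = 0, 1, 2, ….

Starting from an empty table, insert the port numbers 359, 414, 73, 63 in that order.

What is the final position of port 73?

0

359: h=7 → slot 7
414: h=7, h2=5, probe 7,1 → slot 1
73: h=7, h2=4, probe 7,0 → slot 0
63: h=8 → slot 8
Table: [73, 414, ∅, ∅, ∅, ∅, ∅, 359, 63, ∅, ∅]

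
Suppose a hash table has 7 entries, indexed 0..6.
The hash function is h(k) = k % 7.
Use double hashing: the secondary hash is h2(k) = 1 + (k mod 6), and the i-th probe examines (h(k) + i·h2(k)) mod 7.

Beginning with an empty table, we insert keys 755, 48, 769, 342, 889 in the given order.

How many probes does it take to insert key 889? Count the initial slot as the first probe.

755: h=6 -> slot 6
48: h=6, h2=1, probe 6,0 -> slot 0
769: h=6, h2=2, probe 6,1 -> slot 1
342: h=6, h2=1, probe 6,0,1,2 -> slot 2
889: h=0, h2=2, probe 0,2,4 -> slot 4
Table: [48, 769, 342, —, 889, —, 755]

3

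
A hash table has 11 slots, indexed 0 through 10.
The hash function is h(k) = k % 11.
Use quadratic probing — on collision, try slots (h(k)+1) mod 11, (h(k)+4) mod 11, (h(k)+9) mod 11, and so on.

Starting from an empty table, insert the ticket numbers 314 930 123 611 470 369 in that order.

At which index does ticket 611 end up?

314 hashes to 6; slot 6 is free -> place at 6.
930 hashes to 6; 6 taken -> place at 7.
123 hashes to 2; slot 2 is free -> place at 2.
611 hashes to 6; 6,7 taken -> place at 10.
470 hashes to 8; slot 8 is free -> place at 8.
369 hashes to 6; 6,7,10 taken -> place at 4.
Table: [_, _, 123, _, 369, _, 314, 930, 470, _, 611]

10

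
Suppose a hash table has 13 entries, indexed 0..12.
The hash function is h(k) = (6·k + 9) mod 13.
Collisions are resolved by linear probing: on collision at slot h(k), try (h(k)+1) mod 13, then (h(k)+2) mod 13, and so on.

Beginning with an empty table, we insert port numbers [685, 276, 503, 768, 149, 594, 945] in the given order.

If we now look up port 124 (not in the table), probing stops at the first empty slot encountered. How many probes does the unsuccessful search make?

Insert 685: h=11, slot 11 empty -> index 11.
Insert 276: h=1, slot 1 empty -> index 1.
Insert 503: h=11, slot 11 occupied -> index 12.
Insert 768: h=2, slot 2 empty -> index 2.
Insert 149: h=6, slot 6 empty -> index 6.
Insert 594: h=11, slots 11,12 occupied -> index 0.
Insert 945: h=11, slots 11,12,0,1,2 occupied -> index 3.
Table: [594, 276, 768, 945, —, —, 149, —, —, —, —, 685, 503]
Lookup 124: h=12, probe 12,0,1,2,3,4 → slot 4 empty, not found.

6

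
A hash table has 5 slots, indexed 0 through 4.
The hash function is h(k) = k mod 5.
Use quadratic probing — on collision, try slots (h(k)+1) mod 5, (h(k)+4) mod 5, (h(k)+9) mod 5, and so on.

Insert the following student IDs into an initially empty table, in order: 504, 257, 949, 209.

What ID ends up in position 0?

949

504 hashes to 4; slot 4 is free → place at 4.
257 hashes to 2; slot 2 is free → place at 2.
949 hashes to 4; 4 taken → place at 0.
209 hashes to 4; 4,0 taken → place at 3.
Table: [949, _, 257, 209, 504]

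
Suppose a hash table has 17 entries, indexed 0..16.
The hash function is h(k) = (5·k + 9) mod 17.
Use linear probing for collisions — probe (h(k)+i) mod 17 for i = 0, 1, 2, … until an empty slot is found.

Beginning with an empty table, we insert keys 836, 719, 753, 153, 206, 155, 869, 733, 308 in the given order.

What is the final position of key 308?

6

Insert 836: h=7, slot 7 empty -> index 7.
Insert 719: h=0, slot 0 empty -> index 0.
Insert 753: h=0, slot 0 occupied -> index 1.
Insert 153: h=9, slot 9 empty -> index 9.
Insert 206: h=2, slot 2 empty -> index 2.
Insert 155: h=2, slot 2 occupied -> index 3.
Insert 869: h=2, slots 2,3 occupied -> index 4.
Insert 733: h=2, slots 2,3,4 occupied -> index 5.
Insert 308: h=2, slots 2,3,4,5 occupied -> index 6.
Table: [719, 753, 206, 155, 869, 733, 308, 836, -, 153, -, -, -, -, -, -, -]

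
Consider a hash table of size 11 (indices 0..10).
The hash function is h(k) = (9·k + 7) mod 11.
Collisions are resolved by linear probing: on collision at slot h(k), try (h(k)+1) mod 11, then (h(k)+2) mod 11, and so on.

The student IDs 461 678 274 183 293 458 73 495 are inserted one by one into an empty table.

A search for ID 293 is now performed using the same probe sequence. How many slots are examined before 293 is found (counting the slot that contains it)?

461 hashes to 9; slot 9 is free -> place at 9.
678 hashes to 4; slot 4 is free -> place at 4.
274 hashes to 9; 9 taken -> place at 10.
183 hashes to 4; 4 taken -> place at 5.
293 hashes to 4; 4,5 taken -> place at 6.
458 hashes to 4; 4,5,6 taken -> place at 7.
73 hashes to 4; 4,5,6,7 taken -> place at 8.
495 hashes to 7; 7,8,9,10 taken -> place at 0.
Table: [495, _, _, _, 678, 183, 293, 458, 73, 461, 274]
Lookup 293: h=4, probe 4,5,6 → found at 6.

3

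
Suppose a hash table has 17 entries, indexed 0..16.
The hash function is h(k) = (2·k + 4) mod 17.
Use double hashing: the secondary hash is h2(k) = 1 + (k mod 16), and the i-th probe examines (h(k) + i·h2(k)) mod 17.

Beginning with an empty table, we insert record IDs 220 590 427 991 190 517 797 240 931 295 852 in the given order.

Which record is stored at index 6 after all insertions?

220: h=2 -> slot 2
590: h=11 -> slot 11
427: h=8 -> slot 8
991: h=14 -> slot 14
190: h=10 -> slot 10
517: h=1 -> slot 1
797: h=0 -> slot 0
240: h=8, h2=1, probe 8,9 -> slot 9
931: h=13 -> slot 13
295: h=16 -> slot 16
852: h=8, h2=5, probe 8,13,1,6 -> slot 6
Table: [797, 517, 220, ∅, ∅, ∅, 852, ∅, 427, 240, 190, 590, ∅, 931, 991, ∅, 295]

852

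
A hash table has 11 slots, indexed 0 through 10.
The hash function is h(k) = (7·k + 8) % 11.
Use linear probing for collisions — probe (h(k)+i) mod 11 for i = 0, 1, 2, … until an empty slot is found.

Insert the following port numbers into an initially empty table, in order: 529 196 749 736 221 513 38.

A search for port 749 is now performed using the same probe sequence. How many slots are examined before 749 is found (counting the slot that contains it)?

3

Insert 529: h=4, slot 4 empty -> index 4.
Insert 196: h=5, slot 5 empty -> index 5.
Insert 749: h=4, slots 4,5 occupied -> index 6.
Insert 736: h=1, slot 1 empty -> index 1.
Insert 221: h=4, slots 4,5,6 occupied -> index 7.
Insert 513: h=2, slot 2 empty -> index 2.
Insert 38: h=10, slot 10 empty -> index 10.
Table: [., 736, 513, ., 529, 196, 749, 221, ., ., 38]
Lookup 749: h=4, probe 4,5,6 → found at 6.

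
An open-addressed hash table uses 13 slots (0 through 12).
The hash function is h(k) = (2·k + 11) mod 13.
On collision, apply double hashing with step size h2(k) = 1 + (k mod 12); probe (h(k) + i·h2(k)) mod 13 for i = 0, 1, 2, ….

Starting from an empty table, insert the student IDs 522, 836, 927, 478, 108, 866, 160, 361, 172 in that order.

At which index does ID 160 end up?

522 hashes to 2; slot 2 is free -> place at 2.
836 hashes to 6; slot 6 is free -> place at 6.
927 hashes to 6, h2=4; 6 taken -> place at 10.
478 hashes to 5; slot 5 is free -> place at 5.
108 hashes to 6, h2=1; 6 taken -> place at 7.
866 hashes to 1; slot 1 is free -> place at 1.
160 hashes to 6, h2=5; 6 taken -> place at 11.
361 hashes to 5, h2=2; 5,7 taken -> place at 9.
172 hashes to 4; slot 4 is free -> place at 4.
Table: [—, 866, 522, —, 172, 478, 836, 108, —, 361, 927, 160, —]

11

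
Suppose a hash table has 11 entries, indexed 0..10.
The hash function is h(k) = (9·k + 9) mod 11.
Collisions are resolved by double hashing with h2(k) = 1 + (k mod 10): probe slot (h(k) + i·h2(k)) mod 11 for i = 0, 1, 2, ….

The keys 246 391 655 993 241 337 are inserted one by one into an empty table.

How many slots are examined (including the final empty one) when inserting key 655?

Insert 246: h=1, slot 1 empty => index 1.
Insert 391: h=8, slot 8 empty => index 8.
Insert 655: h=8, h2=6, slot 8 occupied => index 3.
Insert 993: h=3, h2=4, slot 3 occupied => index 7.
Insert 241: h=0, slot 0 empty => index 0.
Insert 337: h=6, slot 6 empty => index 6.
Table: [241, 246, ., 655, ., ., 337, 993, 391, ., .]

2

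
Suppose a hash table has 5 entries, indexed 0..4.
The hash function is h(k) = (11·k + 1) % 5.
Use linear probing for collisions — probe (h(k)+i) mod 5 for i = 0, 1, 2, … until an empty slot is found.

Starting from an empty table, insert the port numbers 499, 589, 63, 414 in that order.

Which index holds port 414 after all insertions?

499: h=0 => slot 0
589: h=0, probe 0,1 => slot 1
63: h=4 => slot 4
414: h=0, probe 0,1,2 => slot 2
Table: [499, 589, 414, -, 63]

2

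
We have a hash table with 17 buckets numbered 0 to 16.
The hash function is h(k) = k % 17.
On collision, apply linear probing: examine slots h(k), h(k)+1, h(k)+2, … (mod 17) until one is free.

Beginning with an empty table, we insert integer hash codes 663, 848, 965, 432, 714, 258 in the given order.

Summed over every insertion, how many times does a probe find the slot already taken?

663 hashes to 0; slot 0 is free → place at 0.
848 hashes to 15; slot 15 is free → place at 15.
965 hashes to 13; slot 13 is free → place at 13.
432 hashes to 7; slot 7 is free → place at 7.
714 hashes to 0; 0 taken → place at 1.
258 hashes to 3; slot 3 is free → place at 3.
Table: [663, 714, -, 258, -, -, -, 432, -, -, -, -, -, 965, -, 848, -]

1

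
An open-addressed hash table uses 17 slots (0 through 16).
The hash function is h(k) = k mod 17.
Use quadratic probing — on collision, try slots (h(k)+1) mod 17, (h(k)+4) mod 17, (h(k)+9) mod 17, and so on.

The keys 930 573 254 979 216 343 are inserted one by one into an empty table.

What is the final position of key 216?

4

930: h=12 -> slot 12
573: h=12, probe 12,13 -> slot 13
254: h=16 -> slot 16
979: h=10 -> slot 10
216: h=12, probe 12,13,16,4 -> slot 4
343: h=3 -> slot 3
Table: [∅, ∅, ∅, 343, 216, ∅, ∅, ∅, ∅, ∅, 979, ∅, 930, 573, ∅, ∅, 254]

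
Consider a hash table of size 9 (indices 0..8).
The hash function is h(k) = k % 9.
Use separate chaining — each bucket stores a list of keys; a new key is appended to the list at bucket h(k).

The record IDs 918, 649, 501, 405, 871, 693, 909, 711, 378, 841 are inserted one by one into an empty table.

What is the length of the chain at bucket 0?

6

918 → bucket 0
649 → bucket 1
501 → bucket 6
405 → bucket 0 (collision)
871 → bucket 7
693 → bucket 0 (collision)
909 → bucket 0 (collision)
711 → bucket 0 (collision)
378 → bucket 0 (collision)
841 → bucket 4
Final buckets:
0: 918 -> 405 -> 693 -> 909 -> 711 -> 378
1: 649
2: —
3: —
4: 841
5: —
6: 501
7: 871
8: —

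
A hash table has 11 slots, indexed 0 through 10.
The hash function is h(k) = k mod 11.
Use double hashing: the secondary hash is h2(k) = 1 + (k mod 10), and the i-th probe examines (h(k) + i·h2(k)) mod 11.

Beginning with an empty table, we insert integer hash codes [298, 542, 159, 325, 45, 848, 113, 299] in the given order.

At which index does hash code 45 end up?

298: h=1 -> slot 1
542: h=3 -> slot 3
159: h=5 -> slot 5
325: h=6 -> slot 6
45: h=1, h2=6, probe 1,7 -> slot 7
848: h=1, h2=9, probe 1,10 -> slot 10
113: h=3, h2=4, probe 3,7,0 -> slot 0
299: h=2 -> slot 2
Table: [113, 298, 299, 542, —, 159, 325, 45, —, —, 848]

7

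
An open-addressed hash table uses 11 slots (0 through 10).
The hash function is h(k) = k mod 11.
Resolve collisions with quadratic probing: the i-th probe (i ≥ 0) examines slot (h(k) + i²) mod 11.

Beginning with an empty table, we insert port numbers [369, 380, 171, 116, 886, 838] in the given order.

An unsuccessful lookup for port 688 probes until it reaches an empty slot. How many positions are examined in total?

6

369: h=6 → slot 6
380: h=6, probe 6,7 → slot 7
171: h=6, probe 6,7,10 → slot 10
116: h=6, probe 6,7,10,4 → slot 4
886: h=6, probe 6,7,10,4,0 → slot 0
838: h=2 → slot 2
Table: [886, —, 838, —, 116, —, 369, 380, —, —, 171]
Lookup 688: h=6, probe 6,7,10,4,0,9 → slot 9 empty, not found.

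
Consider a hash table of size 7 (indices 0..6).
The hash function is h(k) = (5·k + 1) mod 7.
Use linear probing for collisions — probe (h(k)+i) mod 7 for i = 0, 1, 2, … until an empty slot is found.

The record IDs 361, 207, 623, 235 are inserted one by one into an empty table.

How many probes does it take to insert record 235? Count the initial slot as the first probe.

Insert 361: h=0, slot 0 empty → index 0.
Insert 207: h=0, slot 0 occupied → index 1.
Insert 623: h=1, slot 1 occupied → index 2.
Insert 235: h=0, slots 0,1,2 occupied → index 3.
Table: [361, 207, 623, 235, ∅, ∅, ∅]

4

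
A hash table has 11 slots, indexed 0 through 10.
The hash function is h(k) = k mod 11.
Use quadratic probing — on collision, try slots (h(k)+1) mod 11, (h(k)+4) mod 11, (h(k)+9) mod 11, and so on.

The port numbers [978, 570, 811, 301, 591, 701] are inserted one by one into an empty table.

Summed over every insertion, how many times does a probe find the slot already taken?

5

978: h=10 => slot 10
570: h=9 => slot 9
811: h=8 => slot 8
301: h=4 => slot 4
591: h=8, probe 8,9,1 => slot 1
701: h=8, probe 8,9,1,6 => slot 6
Table: [∅, 591, ∅, ∅, 301, ∅, 701, ∅, 811, 570, 978]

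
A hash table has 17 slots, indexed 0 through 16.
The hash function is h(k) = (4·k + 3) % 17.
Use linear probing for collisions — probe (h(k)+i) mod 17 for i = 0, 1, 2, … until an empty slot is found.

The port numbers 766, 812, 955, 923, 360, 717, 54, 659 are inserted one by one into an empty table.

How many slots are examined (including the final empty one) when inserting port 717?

3

Insert 766: h=7, slot 7 empty => index 7.
Insert 812: h=4, slot 4 empty => index 4.
Insert 955: h=15, slot 15 empty => index 15.
Insert 923: h=6, slot 6 empty => index 6.
Insert 360: h=15, slot 15 occupied => index 16.
Insert 717: h=15, slots 15,16 occupied => index 0.
Insert 54: h=15, slots 15,16,0 occupied => index 1.
Insert 659: h=4, slot 4 occupied => index 5.
Table: [717, 54, —, —, 812, 659, 923, 766, —, —, —, —, —, —, —, 955, 360]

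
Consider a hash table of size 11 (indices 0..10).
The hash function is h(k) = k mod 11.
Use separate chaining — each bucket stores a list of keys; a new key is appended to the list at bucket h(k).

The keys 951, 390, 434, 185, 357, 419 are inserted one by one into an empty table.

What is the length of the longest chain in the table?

951 → bucket 5
390 → bucket 5 (collision)
434 → bucket 5 (collision)
185 → bucket 9
357 → bucket 5 (collision)
419 → bucket 1
Final buckets:
0: —
1: 419
2: —
3: —
4: —
5: 951 -> 390 -> 434 -> 357
6: —
7: —
8: —
9: 185
10: —

4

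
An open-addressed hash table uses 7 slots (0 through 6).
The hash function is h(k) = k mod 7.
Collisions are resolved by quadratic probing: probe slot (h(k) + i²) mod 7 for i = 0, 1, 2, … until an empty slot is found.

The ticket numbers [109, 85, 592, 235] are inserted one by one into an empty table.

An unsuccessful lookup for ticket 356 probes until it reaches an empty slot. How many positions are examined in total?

2

109: h=4 -> slot 4
85: h=1 -> slot 1
592: h=4, probe 4,5 -> slot 5
235: h=4, probe 4,5,1,6 -> slot 6
Table: [—, 85, —, —, 109, 592, 235]
Lookup 356: h=6, probe 6,0 → slot 0 empty, not found.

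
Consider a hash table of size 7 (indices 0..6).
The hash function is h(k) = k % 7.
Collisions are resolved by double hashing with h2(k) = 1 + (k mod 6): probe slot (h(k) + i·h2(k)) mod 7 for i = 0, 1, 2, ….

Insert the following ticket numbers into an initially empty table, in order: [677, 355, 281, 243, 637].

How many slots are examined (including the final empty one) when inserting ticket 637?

3

677: h=5 => slot 5
355: h=5, h2=2, probe 5,0 => slot 0
281: h=1 => slot 1
243: h=5, h2=4, probe 5,2 => slot 2
637: h=0, h2=2, probe 0,2,4 => slot 4
Table: [355, 281, 243, —, 637, 677, —]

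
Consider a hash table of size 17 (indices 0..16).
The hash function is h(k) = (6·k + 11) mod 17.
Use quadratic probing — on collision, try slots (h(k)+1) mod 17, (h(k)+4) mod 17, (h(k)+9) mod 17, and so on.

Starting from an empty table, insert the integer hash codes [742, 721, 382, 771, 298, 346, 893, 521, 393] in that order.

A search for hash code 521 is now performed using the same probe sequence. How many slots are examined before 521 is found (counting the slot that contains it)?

2

742: h=9 => slot 9
721: h=2 => slot 2
382: h=8 => slot 8
771: h=13 => slot 13
298: h=14 => slot 14
346: h=13, probe 13,14,0 => slot 0
893: h=14, probe 14,15 => slot 15
521: h=9, probe 9,10 => slot 10
393: h=6 => slot 6
Table: [346, ., 721, ., ., ., 393, ., 382, 742, 521, ., ., 771, 298, 893, .]
Lookup 521: h=9, probe 9,10 → found at 10.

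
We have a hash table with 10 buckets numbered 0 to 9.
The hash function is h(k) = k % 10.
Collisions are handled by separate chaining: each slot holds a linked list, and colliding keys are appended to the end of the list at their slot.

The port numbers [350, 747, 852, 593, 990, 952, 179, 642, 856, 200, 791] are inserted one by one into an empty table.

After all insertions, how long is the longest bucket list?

Insert 350: h=0, bucket 0 empty → new chain.
Insert 747: h=7, bucket 7 empty → new chain.
Insert 852: h=2, bucket 2 empty → new chain.
Insert 593: h=3, bucket 3 empty → new chain.
Insert 990: h=0, bucket 0 nonempty → append to chain.
Insert 952: h=2, bucket 2 nonempty → append to chain.
Insert 179: h=9, bucket 9 empty → new chain.
Insert 642: h=2, bucket 2 nonempty → append to chain.
Insert 856: h=6, bucket 6 empty → new chain.
Insert 200: h=0, bucket 0 nonempty → append to chain.
Insert 791: h=1, bucket 1 empty → new chain.
Final buckets:
0: 350 -> 990 -> 200
1: 791
2: 852 -> 952 -> 642
3: 593
4: —
5: —
6: 856
7: 747
8: —
9: 179

3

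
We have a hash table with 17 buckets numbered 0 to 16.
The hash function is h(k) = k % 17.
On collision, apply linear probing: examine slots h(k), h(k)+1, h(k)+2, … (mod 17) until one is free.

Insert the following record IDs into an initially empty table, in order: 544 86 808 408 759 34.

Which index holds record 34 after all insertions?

3

544 hashes to 0; slot 0 is free -> place at 0.
86 hashes to 1; slot 1 is free -> place at 1.
808 hashes to 9; slot 9 is free -> place at 9.
408 hashes to 0; 0,1 taken -> place at 2.
759 hashes to 11; slot 11 is free -> place at 11.
34 hashes to 0; 0,1,2 taken -> place at 3.
Table: [544, 86, 408, 34, _, _, _, _, _, 808, _, 759, _, _, _, _, _]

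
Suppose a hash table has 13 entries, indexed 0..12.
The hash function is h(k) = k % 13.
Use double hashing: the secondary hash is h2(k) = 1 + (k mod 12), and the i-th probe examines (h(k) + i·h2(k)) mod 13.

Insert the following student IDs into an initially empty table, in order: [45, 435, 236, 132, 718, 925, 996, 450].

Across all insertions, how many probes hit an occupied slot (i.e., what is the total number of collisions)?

6

Insert 45: h=6, slot 6 empty → index 6.
Insert 435: h=6, h2=4, slot 6 occupied → index 10.
Insert 236: h=2, slot 2 empty → index 2.
Insert 132: h=2, h2=1, slot 2 occupied → index 3.
Insert 718: h=3, h2=11, slot 3 occupied → index 1.
Insert 925: h=2, h2=2, slot 2 occupied → index 4.
Insert 996: h=8, slot 8 empty → index 8.
Insert 450: h=8, h2=7, slots 8,2 occupied → index 9.
Table: [_, 718, 236, 132, 925, _, 45, _, 996, 450, 435, _, _]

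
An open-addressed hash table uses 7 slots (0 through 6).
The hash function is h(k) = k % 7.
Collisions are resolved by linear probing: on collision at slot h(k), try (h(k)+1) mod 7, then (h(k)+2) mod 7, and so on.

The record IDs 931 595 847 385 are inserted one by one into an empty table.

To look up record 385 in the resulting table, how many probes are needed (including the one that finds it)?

Insert 931: h=0, slot 0 empty => index 0.
Insert 595: h=0, slot 0 occupied => index 1.
Insert 847: h=0, slots 0,1 occupied => index 2.
Insert 385: h=0, slots 0,1,2 occupied => index 3.
Table: [931, 595, 847, 385, ., ., .]
Lookup 385: h=0, probe 0,1,2,3 → found at 3.

4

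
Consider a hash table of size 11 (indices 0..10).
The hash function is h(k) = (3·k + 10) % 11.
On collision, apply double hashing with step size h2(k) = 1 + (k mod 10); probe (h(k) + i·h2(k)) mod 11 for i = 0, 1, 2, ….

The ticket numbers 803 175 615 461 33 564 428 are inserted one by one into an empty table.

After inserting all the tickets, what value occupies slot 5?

428

803 hashes to 10; slot 10 is free => place at 10.
175 hashes to 7; slot 7 is free => place at 7.
615 hashes to 7, h2=6; 7 taken => place at 2.
461 hashes to 7, h2=2; 7 taken => place at 9.
33 hashes to 10, h2=4; 10 taken => place at 3.
564 hashes to 8; slot 8 is free => place at 8.
428 hashes to 7, h2=9; 7 taken => place at 5.
Table: [∅, ∅, 615, 33, ∅, 428, ∅, 175, 564, 461, 803]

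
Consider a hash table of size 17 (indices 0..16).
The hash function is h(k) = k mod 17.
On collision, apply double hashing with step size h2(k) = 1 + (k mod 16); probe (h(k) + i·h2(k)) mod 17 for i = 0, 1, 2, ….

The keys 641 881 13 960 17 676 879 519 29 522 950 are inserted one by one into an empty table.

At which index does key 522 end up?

641 hashes to 12; slot 12 is free → place at 12.
881 hashes to 14; slot 14 is free → place at 14.
13 hashes to 13; slot 13 is free → place at 13.
960 hashes to 8; slot 8 is free → place at 8.
17 hashes to 0; slot 0 is free → place at 0.
676 hashes to 13, h2=5; 13 taken → place at 1.
879 hashes to 12, h2=16; 12 taken → place at 11.
519 hashes to 9; slot 9 is free → place at 9.
29 hashes to 12, h2=14; 12,9 taken → place at 6.
522 hashes to 12, h2=11; 12,6,0,11 taken → place at 5.
950 hashes to 15; slot 15 is free → place at 15.
Table: [17, 676, _, _, _, 522, 29, _, 960, 519, _, 879, 641, 13, 881, 950, _]

5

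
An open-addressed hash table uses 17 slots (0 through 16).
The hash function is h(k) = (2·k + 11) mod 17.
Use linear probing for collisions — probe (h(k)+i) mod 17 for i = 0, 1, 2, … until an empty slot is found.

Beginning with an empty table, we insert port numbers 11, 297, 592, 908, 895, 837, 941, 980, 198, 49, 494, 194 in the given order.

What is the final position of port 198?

Insert 11: h=16, slot 16 empty → index 16.
Insert 297: h=10, slot 10 empty → index 10.
Insert 592: h=5, slot 5 empty → index 5.
Insert 908: h=8, slot 8 empty → index 8.
Insert 895: h=16, slot 16 occupied → index 0.
Insert 837: h=2, slot 2 empty → index 2.
Insert 941: h=6, slot 6 empty → index 6.
Insert 980: h=16, slots 16,0 occupied → index 1.
Insert 198: h=16, slots 16,0,1,2 occupied → index 3.
Insert 49: h=7, slot 7 empty → index 7.
Insert 494: h=13, slot 13 empty → index 13.
Insert 194: h=8, slot 8 occupied → index 9.
Table: [895, 980, 837, 198, ∅, 592, 941, 49, 908, 194, 297, ∅, ∅, 494, ∅, ∅, 11]

3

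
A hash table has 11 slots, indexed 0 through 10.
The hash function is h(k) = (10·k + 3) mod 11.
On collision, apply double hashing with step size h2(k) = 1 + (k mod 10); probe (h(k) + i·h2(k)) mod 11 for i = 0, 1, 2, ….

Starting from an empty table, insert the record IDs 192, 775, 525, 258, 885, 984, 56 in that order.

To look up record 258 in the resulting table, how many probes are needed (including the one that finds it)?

2

192: h=9 -> slot 9
775: h=9, h2=6, probe 9,4 -> slot 4
525: h=6 -> slot 6
258: h=9, h2=9, probe 9,7 -> slot 7
885: h=9, h2=6, probe 9,4,10 -> slot 10
984: h=9, h2=5, probe 9,3 -> slot 3
56: h=2 -> slot 2
Table: [-, -, 56, 984, 775, -, 525, 258, -, 192, 885]
Lookup 258: h=9, h2=9, probe 9,7 → found at 7.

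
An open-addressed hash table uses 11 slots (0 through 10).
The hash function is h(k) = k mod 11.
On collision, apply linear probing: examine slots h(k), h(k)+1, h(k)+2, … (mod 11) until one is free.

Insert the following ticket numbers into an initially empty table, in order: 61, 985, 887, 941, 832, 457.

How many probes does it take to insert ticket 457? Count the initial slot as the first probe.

6

Insert 61: h=6, slot 6 empty → index 6.
Insert 985: h=6, slot 6 occupied → index 7.
Insert 887: h=7, slot 7 occupied → index 8.
Insert 941: h=6, slots 6,7,8 occupied → index 9.
Insert 832: h=7, slots 7,8,9 occupied → index 10.
Insert 457: h=6, slots 6,7,8,9,10 occupied → index 0.
Table: [457, _, _, _, _, _, 61, 985, 887, 941, 832]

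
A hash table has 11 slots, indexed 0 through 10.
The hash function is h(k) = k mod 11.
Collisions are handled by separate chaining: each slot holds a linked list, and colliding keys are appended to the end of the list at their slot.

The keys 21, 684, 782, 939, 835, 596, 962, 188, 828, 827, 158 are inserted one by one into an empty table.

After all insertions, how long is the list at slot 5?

21 -> bucket 10
684 -> bucket 2
782 -> bucket 1
939 -> bucket 4
835 -> bucket 10 (collision)
596 -> bucket 2 (collision)
962 -> bucket 5
188 -> bucket 1 (collision)
828 -> bucket 3
827 -> bucket 2 (collision)
158 -> bucket 4 (collision)
Final buckets:
0: —
1: 782 -> 188
2: 684 -> 596 -> 827
3: 828
4: 939 -> 158
5: 962
6: —
7: —
8: —
9: —
10: 21 -> 835

1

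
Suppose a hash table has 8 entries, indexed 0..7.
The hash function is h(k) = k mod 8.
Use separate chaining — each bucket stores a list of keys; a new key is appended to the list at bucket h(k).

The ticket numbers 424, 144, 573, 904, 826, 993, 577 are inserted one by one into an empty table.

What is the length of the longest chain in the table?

3

424 → bucket 0
144 → bucket 0 (collision)
573 → bucket 5
904 → bucket 0 (collision)
826 → bucket 2
993 → bucket 1
577 → bucket 1 (collision)
Final buckets:
0: 424 -> 144 -> 904
1: 993 -> 577
2: 826
3: _
4: _
5: 573
6: _
7: _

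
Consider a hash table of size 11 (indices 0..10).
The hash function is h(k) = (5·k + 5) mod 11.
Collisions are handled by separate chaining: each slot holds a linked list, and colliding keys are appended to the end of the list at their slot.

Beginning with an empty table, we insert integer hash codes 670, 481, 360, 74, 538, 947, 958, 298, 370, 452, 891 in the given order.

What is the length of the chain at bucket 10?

670 -> bucket 0
481 -> bucket 1
360 -> bucket 1 (collision)
74 -> bucket 1 (collision)
538 -> bucket 0 (collision)
947 -> bucket 10
958 -> bucket 10 (collision)
298 -> bucket 10 (collision)
370 -> bucket 7
452 -> bucket 10 (collision)
891 -> bucket 5
Final buckets:
0: 670 -> 538
1: 481 -> 360 -> 74
2: —
3: —
4: —
5: 891
6: —
7: 370
8: —
9: —
10: 947 -> 958 -> 298 -> 452

4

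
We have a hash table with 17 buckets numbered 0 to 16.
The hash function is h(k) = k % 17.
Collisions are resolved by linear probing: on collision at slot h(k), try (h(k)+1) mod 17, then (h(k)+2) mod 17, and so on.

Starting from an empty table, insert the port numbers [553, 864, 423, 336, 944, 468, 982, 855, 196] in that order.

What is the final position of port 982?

16

553 hashes to 9; slot 9 is free -> place at 9.
864 hashes to 14; slot 14 is free -> place at 14.
423 hashes to 15; slot 15 is free -> place at 15.
336 hashes to 13; slot 13 is free -> place at 13.
944 hashes to 9; 9 taken -> place at 10.
468 hashes to 9; 9,10 taken -> place at 11.
982 hashes to 13; 13,14,15 taken -> place at 16.
855 hashes to 5; slot 5 is free -> place at 5.
196 hashes to 9; 9,10,11 taken -> place at 12.
Table: [., ., ., ., ., 855, ., ., ., 553, 944, 468, 196, 336, 864, 423, 982]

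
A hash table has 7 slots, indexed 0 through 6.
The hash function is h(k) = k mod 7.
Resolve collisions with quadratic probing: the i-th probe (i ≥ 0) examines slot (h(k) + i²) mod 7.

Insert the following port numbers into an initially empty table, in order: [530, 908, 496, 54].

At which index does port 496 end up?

0

530: h=5 => slot 5
908: h=5, probe 5,6 => slot 6
496: h=6, probe 6,0 => slot 0
54: h=5, probe 5,6,2 => slot 2
Table: [496, _, 54, _, _, 530, 908]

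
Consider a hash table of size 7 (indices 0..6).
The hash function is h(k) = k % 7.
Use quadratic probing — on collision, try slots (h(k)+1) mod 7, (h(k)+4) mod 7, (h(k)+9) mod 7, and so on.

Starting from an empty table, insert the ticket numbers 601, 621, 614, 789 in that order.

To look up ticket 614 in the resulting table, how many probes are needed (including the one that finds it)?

3

Insert 601: h=6, slot 6 empty → index 6.
Insert 621: h=5, slot 5 empty → index 5.
Insert 614: h=5, slots 5,6 occupied → index 2.
Insert 789: h=5, slots 5,6,2 occupied → index 0.
Table: [789, _, 614, _, _, 621, 601]
Lookup 614: h=5, probe 5,6,2 → found at 2.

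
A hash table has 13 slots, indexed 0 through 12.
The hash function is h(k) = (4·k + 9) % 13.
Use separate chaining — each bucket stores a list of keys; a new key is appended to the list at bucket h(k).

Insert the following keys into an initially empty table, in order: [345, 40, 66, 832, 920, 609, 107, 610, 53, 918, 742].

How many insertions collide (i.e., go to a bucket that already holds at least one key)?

345 -> bucket 11
40 -> bucket 0
66 -> bucket 0 (collision)
832 -> bucket 9
920 -> bucket 10
609 -> bucket 1
107 -> bucket 8
610 -> bucket 5
53 -> bucket 0 (collision)
918 -> bucket 2
742 -> bucket 0 (collision)
Final buckets:
0: 40 -> 66 -> 53 -> 742
1: 609
2: 918
3: _
4: _
5: 610
6: _
7: _
8: 107
9: 832
10: 920
11: 345
12: _

3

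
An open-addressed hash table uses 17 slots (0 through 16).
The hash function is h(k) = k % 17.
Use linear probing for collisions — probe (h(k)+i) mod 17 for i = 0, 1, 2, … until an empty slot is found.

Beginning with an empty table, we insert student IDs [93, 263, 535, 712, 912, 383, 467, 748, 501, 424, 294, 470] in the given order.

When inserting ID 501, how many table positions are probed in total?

7

93 hashes to 8; slot 8 is free -> place at 8.
263 hashes to 8; 8 taken -> place at 9.
535 hashes to 8; 8,9 taken -> place at 10.
712 hashes to 15; slot 15 is free -> place at 15.
912 hashes to 11; slot 11 is free -> place at 11.
383 hashes to 9; 9,10,11 taken -> place at 12.
467 hashes to 8; 8,9,10,11,12 taken -> place at 13.
748 hashes to 0; slot 0 is free -> place at 0.
501 hashes to 8; 8,9,10,11,12,13 taken -> place at 14.
424 hashes to 16; slot 16 is free -> place at 16.
294 hashes to 5; slot 5 is free -> place at 5.
470 hashes to 11; 11,12,13,14,15,16,0 taken -> place at 1.
Table: [748, 470, _, _, _, 294, _, _, 93, 263, 535, 912, 383, 467, 501, 712, 424]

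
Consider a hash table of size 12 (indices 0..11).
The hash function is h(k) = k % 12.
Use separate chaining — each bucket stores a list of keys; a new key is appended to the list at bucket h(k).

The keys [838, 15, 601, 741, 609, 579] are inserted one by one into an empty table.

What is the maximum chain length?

838 -> bucket 10
15 -> bucket 3
601 -> bucket 1
741 -> bucket 9
609 -> bucket 9 (collision)
579 -> bucket 3 (collision)
Final buckets:
0: .
1: 601
2: .
3: 15 -> 579
4: .
5: .
6: .
7: .
8: .
9: 741 -> 609
10: 838
11: .

2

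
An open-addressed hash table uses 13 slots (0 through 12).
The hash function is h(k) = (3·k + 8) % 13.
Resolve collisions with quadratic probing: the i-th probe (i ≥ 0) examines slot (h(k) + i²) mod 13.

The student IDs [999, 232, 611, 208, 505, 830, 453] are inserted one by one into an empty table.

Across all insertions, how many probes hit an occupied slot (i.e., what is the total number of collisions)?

11

Insert 999: h=2, slot 2 empty => index 2.
Insert 232: h=2, slot 2 occupied => index 3.
Insert 611: h=8, slot 8 empty => index 8.
Insert 208: h=8, slot 8 occupied => index 9.
Insert 505: h=2, slots 2,3 occupied => index 6.
Insert 830: h=2, slots 2,3,6 occupied => index 11.
Insert 453: h=2, slots 2,3,6,11 occupied => index 5.
Table: [-, -, 999, 232, -, 453, 505, -, 611, 208, -, 830, -]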